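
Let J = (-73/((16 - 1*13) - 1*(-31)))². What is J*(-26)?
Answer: -69277/578 ≈ -119.86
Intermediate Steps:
J = 5329/1156 (J = (-73/((16 - 13) + 31))² = (-73/(3 + 31))² = (-73/34)² = 5329/1156 ≈ 4.6099)
J*(-26) = (5329/1156)*(-26) = -69277/578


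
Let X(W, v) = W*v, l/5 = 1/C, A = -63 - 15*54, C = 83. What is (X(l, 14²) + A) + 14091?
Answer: 1098074/83 ≈ 13230.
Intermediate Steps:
A = -873 (A = -63 - 810 = -873)
l = 5/83 ≈ 0.060241
(X(l, 14²) + A) + 14091 = ((5/83)*14² - 873) + 14091 = ((5/83)*196 - 873) + 14091 = (980/83 - 873) + 14091 = -71479/83 + 14091 = 1098074/83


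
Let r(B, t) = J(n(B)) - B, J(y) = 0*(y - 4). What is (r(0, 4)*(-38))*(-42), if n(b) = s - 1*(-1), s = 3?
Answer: 0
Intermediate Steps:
n(b) = 4 (n(b) = 3 - 1*(-1) = 3 + 1 = 4)
J(y) = 0 (J(y) = 0*(-4 + y) = 0)
r(B, t) = -B (r(B, t) = 0 - B = -B)
(r(0, 4)*(-38))*(-42) = (-1*0*(-38))*(-42) = (0*(-38))*(-42) = 0*(-42) = 0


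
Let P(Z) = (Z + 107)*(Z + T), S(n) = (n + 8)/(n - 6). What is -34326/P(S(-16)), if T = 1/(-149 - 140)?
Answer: -1200345894/1352245 ≈ -887.67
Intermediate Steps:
T = -1/289 (T = 1/(-289) = -1/289 ≈ -0.0034602)
S(n) = (8 + n)/(-6 + n)
P(Z) = (107 + Z)*(-1/289 + Z) (P(Z) = (Z + 107)*(Z - 1/289) = (107 + Z)*(-1/289 + Z))
-34326/P(S(-16)) = -34326/(-107/289 + ((8 - 16)/(-6 - 16))**2 + 30922*((8 - 16)/(-6 - 16))/289) = -34326/(-107/289 + (-8/(-22))**2 + 30922*(-8/(-22))/289) = -34326/(-107/289 + (-1/22*(-8))**2 + 30922*(-1/22*(-8))/289) = -34326/(-107/289 + (4/11)**2 + (30922/289)*(4/11)) = -34326/(-107/289 + 16/121 + 123688/3179) = -34326/1352245/34969 = -34326*34969/1352245 = -1200345894/1352245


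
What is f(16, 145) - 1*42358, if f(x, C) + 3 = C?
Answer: -42216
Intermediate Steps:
f(x, C) = -3 + C
f(16, 145) - 1*42358 = (-3 + 145) - 1*42358 = 142 - 42358 = -42216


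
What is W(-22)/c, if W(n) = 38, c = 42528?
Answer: 19/21264 ≈ 0.00089353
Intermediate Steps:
W(-22)/c = 38/42528 = 38*(1/42528) = 19/21264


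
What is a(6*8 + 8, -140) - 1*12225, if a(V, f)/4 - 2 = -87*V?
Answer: -31705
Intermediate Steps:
a(V, f) = 8 - 348*V (a(V, f) = 8 + 4*(-87*V) = 8 - 348*V)
a(6*8 + 8, -140) - 1*12225 = (8 - 348*(6*8 + 8)) - 1*12225 = (8 - 348*(48 + 8)) - 12225 = (8 - 348*56) - 12225 = (8 - 19488) - 12225 = -19480 - 12225 = -31705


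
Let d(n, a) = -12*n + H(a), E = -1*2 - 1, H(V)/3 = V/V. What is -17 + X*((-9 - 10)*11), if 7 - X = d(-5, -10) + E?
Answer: 11060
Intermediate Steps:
H(V) = 3 (H(V) = 3*(V/V) = 3*1 = 3)
E = -3 (E = -2 - 1 = -3)
d(n, a) = 3 - 12*n (d(n, a) = -12*n + 3 = 3 - 12*n)
X = -53 (X = 7 - ((3 - 12*(-5)) - 3) = 7 - ((3 + 60) - 3) = 7 - (63 - 3) = 7 - 1*60 = 7 - 60 = -53)
-17 + X*((-9 - 10)*11) = -17 - 53*(-9 - 10)*11 = -17 - (-1007)*11 = -17 - 53*(-209) = -17 + 11077 = 11060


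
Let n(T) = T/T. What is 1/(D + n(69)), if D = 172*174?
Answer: 1/29929 ≈ 3.3412e-5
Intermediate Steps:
n(T) = 1
D = 29928
1/(D + n(69)) = 1/(29928 + 1) = 1/29929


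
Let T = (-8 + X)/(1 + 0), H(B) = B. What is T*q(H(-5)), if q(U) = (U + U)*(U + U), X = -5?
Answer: -1300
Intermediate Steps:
T = -13 (T = (-8 - 5)/(1 + 0) = -13/1 = -13*1 = -13)
q(U) = 4*U² (q(U) = (2*U)*(2*U) = 4*U²)
T*q(H(-5)) = -52*(-5)² = -52*25 = -13*100 = -1300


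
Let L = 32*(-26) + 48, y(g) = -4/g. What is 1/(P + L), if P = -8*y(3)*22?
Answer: -3/1648 ≈ -0.0018204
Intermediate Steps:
L = -784 (L = -832 + 48 = -784)
P = 704/3 (P = -(-32)/3*22 = -8*(-4/3)*22 = (32/3)*22 = 704/3 ≈ 234.67)
1/(P + L) = 1/(704/3 - 784) = 1/(-1648/3) = -3/1648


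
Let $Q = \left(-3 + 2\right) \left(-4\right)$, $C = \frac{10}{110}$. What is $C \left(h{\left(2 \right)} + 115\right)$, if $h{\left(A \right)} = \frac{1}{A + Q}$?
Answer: $\frac{691}{66} \approx 10.47$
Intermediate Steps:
$C = \frac{1}{11}$ ($C = 10 \cdot \frac{1}{110} = \frac{1}{11} \approx 0.090909$)
$Q = 4$ ($Q = \left(-1\right) \left(-4\right) = 4$)
$h{\left(A \right)} = \frac{1}{4 + A}$ ($h{\left(A \right)} = \frac{1}{A + 4} = \frac{1}{4 + A}$)
$C \left(h{\left(2 \right)} + 115\right) = \frac{\frac{1}{4 + 2} + 115}{11} = \frac{\frac{1}{6} + 115}{11} = \frac{1}{11} \cdot \frac{691}{6} = \frac{691}{66}$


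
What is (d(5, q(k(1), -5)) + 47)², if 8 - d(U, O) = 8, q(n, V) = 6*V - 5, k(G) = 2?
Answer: 2209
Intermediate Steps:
q(n, V) = -5 + 6*V
d(U, O) = 0 (d(U, O) = 8 - 1*8 = 8 - 8 = 0)
(d(5, q(k(1), -5)) + 47)² = (0 + 47)² = 47² = 2209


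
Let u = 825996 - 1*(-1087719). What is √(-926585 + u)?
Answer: √987130 ≈ 993.54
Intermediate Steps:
u = 1913715 (u = 825996 + 1087719 = 1913715)
√(-926585 + u) = √(-926585 + 1913715) = √987130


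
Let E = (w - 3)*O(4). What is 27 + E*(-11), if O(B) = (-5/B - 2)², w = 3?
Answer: 27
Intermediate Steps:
O(B) = (-2 - 5/B)²
E = 0 (E = (3 - 3)*((5 + 2*4)²/4²) = 0*((5 + 8)²/16) = 0*((1/16)*13²) = 0*((1/16)*169) = 0*(169/16) = 0)
27 + E*(-11) = 27 + 0*(-11) = 27 + 0 = 27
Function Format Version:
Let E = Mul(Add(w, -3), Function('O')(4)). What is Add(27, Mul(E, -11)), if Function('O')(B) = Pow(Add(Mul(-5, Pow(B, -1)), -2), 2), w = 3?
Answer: 27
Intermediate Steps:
Function('O')(B) = Pow(Add(-2, Mul(-5, Pow(B, -1))), 2)
E = 0 (E = Mul(Add(3, -3), Mul(Pow(4, -2), Pow(Add(5, Mul(2, 4)), 2))) = Mul(0, Mul(Rational(1, 16), Pow(Add(5, 8), 2))) = Mul(0, Mul(Rational(1, 16), Pow(13, 2))) = Mul(0, Mul(Rational(1, 16), 169)) = Mul(0, Rational(169, 16)) = 0)
Add(27, Mul(E, -11)) = Add(27, Mul(0, -11)) = Add(27, 0) = 27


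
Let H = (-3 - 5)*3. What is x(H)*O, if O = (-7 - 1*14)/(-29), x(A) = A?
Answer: -504/29 ≈ -17.379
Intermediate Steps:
H = -24 (H = -8*3 = -24)
O = 21/29 (O = (-7 - 14)*(-1/29) = -21*(-1/29) = 21/29 ≈ 0.72414)
x(H)*O = -24*21/29 = -504/29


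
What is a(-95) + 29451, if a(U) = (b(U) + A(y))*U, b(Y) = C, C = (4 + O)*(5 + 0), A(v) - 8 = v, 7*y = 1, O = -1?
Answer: 190767/7 ≈ 27252.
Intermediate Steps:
y = 1/7 (y = (1/7)*1 = 1/7 ≈ 0.14286)
A(v) = 8 + v
C = 15 (C = (4 - 1)*(5 + 0) = 3*5 = 15)
b(Y) = 15
a(U) = 162*U/7 (a(U) = (15 + (8 + 1/7))*U = (15 + 57/7)*U = 162*U/7)
a(-95) + 29451 = (162/7)*(-95) + 29451 = -15390/7 + 29451 = 190767/7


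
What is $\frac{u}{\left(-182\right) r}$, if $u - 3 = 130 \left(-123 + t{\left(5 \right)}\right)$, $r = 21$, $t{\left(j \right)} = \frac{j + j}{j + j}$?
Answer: $\frac{15857}{3822} \approx 4.1489$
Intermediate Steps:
$t{\left(j \right)} = 1$ ($t{\left(j \right)} = \frac{2 j}{2 j} = 2 j \frac{1}{2 j} = 1$)
$u = -15857$ ($u = 3 + 130 \left(-123 + 1\right) = 3 + 130 \left(-122\right) = 3 - 15860 = -15857$)
$\frac{u}{\left(-182\right) r} = - \frac{15857}{\left(-182\right) 21} = - \frac{15857}{-3822} = \left(-15857\right) \left(- \frac{1}{3822}\right) = \frac{15857}{3822}$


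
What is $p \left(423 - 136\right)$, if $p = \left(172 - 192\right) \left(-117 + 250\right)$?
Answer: $-763420$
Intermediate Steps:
$p = -2660$ ($p = \left(-20\right) 133 = -2660$)
$p \left(423 - 136\right) = - 2660 \left(423 - 136\right) = \left(-2660\right) 287 = -763420$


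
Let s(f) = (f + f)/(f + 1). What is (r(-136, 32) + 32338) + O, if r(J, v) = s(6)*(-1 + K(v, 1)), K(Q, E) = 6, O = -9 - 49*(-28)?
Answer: 235967/7 ≈ 33710.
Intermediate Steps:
O = 1363 (O = -9 + 1372 = 1363)
s(f) = 2*f/(1 + f) (s(f) = (2*f)/(1 + f) = 2*f/(1 + f))
r(J, v) = 60/7 (r(J, v) = (2*6/(1 + 6))*(-1 + 6) = (2*6/7)*5 = (2*6*(⅐))*5 = (12/7)*5 = 60/7)
(r(-136, 32) + 32338) + O = (60/7 + 32338) + 1363 = 226426/7 + 1363 = 235967/7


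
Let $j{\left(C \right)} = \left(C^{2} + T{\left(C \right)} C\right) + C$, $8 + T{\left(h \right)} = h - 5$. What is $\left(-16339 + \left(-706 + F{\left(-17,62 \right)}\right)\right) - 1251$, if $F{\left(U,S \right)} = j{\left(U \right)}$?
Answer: $-17514$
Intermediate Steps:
$T{\left(h \right)} = -13 + h$ ($T{\left(h \right)} = -8 + \left(h - 5\right) = -8 + \left(-5 + h\right) = -13 + h$)
$j{\left(C \right)} = C + C^{2} + C \left(-13 + C\right)$ ($j{\left(C \right)} = \left(C^{2} + \left(-13 + C\right) C\right) + C = \left(C^{2} + C \left(-13 + C\right)\right) + C = C + C^{2} + C \left(-13 + C\right)$)
$F{\left(U,S \right)} = 2 U \left(-6 + U\right)$
$\left(-16339 + \left(-706 + F{\left(-17,62 \right)}\right)\right) - 1251 = \left(-16339 - \left(706 + 34 \left(-6 - 17\right)\right)\right) - 1251 = \left(-16339 - \left(706 + 34 \left(-23\right)\right)\right) - 1251 = \left(-16339 + \left(-706 + 782\right)\right) - 1251 = \left(-16339 + 76\right) - 1251 = -16263 - 1251 = -17514$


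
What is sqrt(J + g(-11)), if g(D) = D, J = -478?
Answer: I*sqrt(489) ≈ 22.113*I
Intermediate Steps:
sqrt(J + g(-11)) = sqrt(-478 - 11) = sqrt(-489) = I*sqrt(489)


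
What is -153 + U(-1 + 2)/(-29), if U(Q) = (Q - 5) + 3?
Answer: -4436/29 ≈ -152.97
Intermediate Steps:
U(Q) = -2 + Q (U(Q) = (-5 + Q) + 3 = -2 + Q)
-153 + U(-1 + 2)/(-29) = -153 + (-2 + (-1 + 2))/(-29) = -153 + (-2 + 1)*(-1/29) = -153 - 1*(-1/29) = -153 + 1/29 = -4436/29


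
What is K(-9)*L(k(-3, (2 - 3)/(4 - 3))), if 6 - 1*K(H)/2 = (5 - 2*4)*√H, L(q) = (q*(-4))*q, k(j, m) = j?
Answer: -432 - 648*I ≈ -432.0 - 648.0*I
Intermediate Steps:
L(q) = -4*q² (L(q) = (-4*q)*q = -4*q²)
K(H) = 12 + 6*√H (K(H) = 12 - 2*(5 - 2*4)*√H = 12 - 2*(5 - 8)*√H = 12 - (-6)*√H = 12 + 6*√H)
K(-9)*L(k(-3, (2 - 3)/(4 - 3))) = (12 + 6*√(-9))*(-4*(-3)²) = (12 + 6*(3*I))*(-4*9) = (12 + 18*I)*(-36) = -432 - 648*I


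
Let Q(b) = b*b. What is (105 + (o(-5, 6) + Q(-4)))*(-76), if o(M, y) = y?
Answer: -9652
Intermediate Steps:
Q(b) = b**2
(105 + (o(-5, 6) + Q(-4)))*(-76) = (105 + (6 + (-4)**2))*(-76) = (105 + (6 + 16))*(-76) = (105 + 22)*(-76) = 127*(-76) = -9652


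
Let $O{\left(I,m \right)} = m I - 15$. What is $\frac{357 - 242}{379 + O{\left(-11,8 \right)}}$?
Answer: $\frac{5}{12} \approx 0.41667$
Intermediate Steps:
$O{\left(I,m \right)} = -15 + I m$ ($O{\left(I,m \right)} = I m - 15 = -15 + I m$)
$\frac{357 - 242}{379 + O{\left(-11,8 \right)}} = \frac{357 - 242}{379 - 103} = \frac{115}{379 - 103} = \frac{115}{276} = 115 \cdot \frac{1}{276} = \frac{5}{12}$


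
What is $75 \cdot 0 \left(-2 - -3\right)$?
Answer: $0$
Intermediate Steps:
$75 \cdot 0 \left(-2 - -3\right) = 0 \left(-2 + 3\right) = 0 \cdot 1 = 0$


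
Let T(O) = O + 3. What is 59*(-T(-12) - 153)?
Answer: -8496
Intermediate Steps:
T(O) = 3 + O
59*(-T(-12) - 153) = 59*(-(3 - 12) - 153) = 59*(-1*(-9) - 153) = 59*(9 - 153) = 59*(-144) = -8496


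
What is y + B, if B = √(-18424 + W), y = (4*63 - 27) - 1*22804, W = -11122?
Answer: -22579 + I*√29546 ≈ -22579.0 + 171.89*I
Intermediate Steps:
y = -22579 (y = (252 - 27) - 22804 = 225 - 22804 = -22579)
B = I*√29546 (B = √(-18424 - 11122) = √(-29546) = I*√29546 ≈ 171.89*I)
y + B = -22579 + I*√29546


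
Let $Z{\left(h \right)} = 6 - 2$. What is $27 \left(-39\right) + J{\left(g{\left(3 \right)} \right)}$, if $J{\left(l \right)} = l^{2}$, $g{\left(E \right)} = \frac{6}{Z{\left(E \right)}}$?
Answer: $- \frac{4203}{4} \approx -1050.8$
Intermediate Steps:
$Z{\left(h \right)} = 4$
$g{\left(E \right)} = \frac{3}{2}$ ($g{\left(E \right)} = \frac{6}{4} = 6 \cdot \frac{1}{4} = \frac{3}{2}$)
$27 \left(-39\right) + J{\left(g{\left(3 \right)} \right)} = 27 \left(-39\right) + \left(\frac{3}{2}\right)^{2} = -1053 + \frac{9}{4} = - \frac{4203}{4}$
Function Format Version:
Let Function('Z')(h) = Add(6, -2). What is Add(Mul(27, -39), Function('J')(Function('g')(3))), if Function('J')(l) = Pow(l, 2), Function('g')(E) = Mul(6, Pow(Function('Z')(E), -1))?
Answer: Rational(-4203, 4) ≈ -1050.8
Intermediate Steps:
Function('Z')(h) = 4
Function('g')(E) = Rational(3, 2) (Function('g')(E) = Mul(6, Pow(4, -1)) = Mul(6, Rational(1, 4)) = Rational(3, 2))
Add(Mul(27, -39), Function('J')(Function('g')(3))) = Add(Mul(27, -39), Pow(Rational(3, 2), 2)) = Add(-1053, Rational(9, 4)) = Rational(-4203, 4)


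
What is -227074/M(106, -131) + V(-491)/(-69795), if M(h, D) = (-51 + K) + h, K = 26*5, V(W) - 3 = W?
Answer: -633941582/516483 ≈ -1227.4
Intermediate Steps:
V(W) = 3 + W
K = 130
M(h, D) = 79 + h (M(h, D) = (-51 + 130) + h = 79 + h)
-227074/M(106, -131) + V(-491)/(-69795) = -227074/(79 + 106) + (3 - 491)/(-69795) = -227074/185 - 488*(-1/69795) = -227074*1/185 + 488/69795 = -227074/185 + 488/69795 = -633941582/516483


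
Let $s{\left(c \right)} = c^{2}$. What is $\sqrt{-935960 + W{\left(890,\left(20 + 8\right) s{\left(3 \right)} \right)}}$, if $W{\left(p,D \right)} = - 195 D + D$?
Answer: $4 i \sqrt{61553} \approx 992.4 i$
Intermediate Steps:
$W{\left(p,D \right)} = - 194 D$
$\sqrt{-935960 + W{\left(890,\left(20 + 8\right) s{\left(3 \right)} \right)}} = \sqrt{-935960 - 194 \left(20 + 8\right) 3^{2}} = \sqrt{-935960 - 194 \cdot 28 \cdot 9} = \sqrt{-935960 - 48888} = \sqrt{-984848} = 4 i \sqrt{61553}$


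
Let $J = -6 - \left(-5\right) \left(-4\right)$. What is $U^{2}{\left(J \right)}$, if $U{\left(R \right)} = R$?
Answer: $676$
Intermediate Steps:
$J = -26$ ($J = -6 - 20 = -26$)
$U^{2}{\left(J \right)} = \left(-26\right)^{2} = 676$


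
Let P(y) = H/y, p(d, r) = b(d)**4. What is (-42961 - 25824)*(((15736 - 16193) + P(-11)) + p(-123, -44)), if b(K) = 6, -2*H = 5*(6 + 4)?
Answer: -636536390/11 ≈ -5.7867e+7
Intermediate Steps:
H = -25 (H = -5*(6 + 4)/2 = -5*10/2 = -1/2*50 = -25)
p(d, r) = 1296 (p(d, r) = 6**4 = 1296)
P(y) = -25/y
(-42961 - 25824)*(((15736 - 16193) + P(-11)) + p(-123, -44)) = (-42961 - 25824)*(((15736 - 16193) - 25/(-11)) + 1296) = -68785*((-457 - 25*(-1/11)) + 1296) = -68785*((-457 + 25/11) + 1296) = -68785*(-5002/11 + 1296) = -68785*9254/11 = -636536390/11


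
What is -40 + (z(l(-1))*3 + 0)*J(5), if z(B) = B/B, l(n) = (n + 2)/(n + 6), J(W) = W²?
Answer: 35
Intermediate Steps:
l(n) = (2 + n)/(6 + n)
z(B) = 1
-40 + (z(l(-1))*3 + 0)*J(5) = -40 + (1*3 + 0)*5² = -40 + (3 + 0)*25 = -40 + 3*25 = -40 + 75 = 35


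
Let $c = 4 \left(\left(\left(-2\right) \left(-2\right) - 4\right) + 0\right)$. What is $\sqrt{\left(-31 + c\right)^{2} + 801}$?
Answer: $\sqrt{1762} \approx 41.976$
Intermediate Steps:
$c = 0$ ($c = 4 \left(\left(4 - 4\right) + 0\right) = 4 \left(0 + 0\right) = 4 \cdot 0 = 0$)
$\sqrt{\left(-31 + c\right)^{2} + 801} = \sqrt{\left(-31 + 0\right)^{2} + 801} = \sqrt{\left(-31\right)^{2} + 801} = \sqrt{961 + 801} = \sqrt{1762}$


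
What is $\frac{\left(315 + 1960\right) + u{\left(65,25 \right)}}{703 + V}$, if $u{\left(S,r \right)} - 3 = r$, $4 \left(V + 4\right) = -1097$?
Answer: $\frac{9212}{1699} \approx 5.422$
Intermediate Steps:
$V = - \frac{1113}{4}$ ($V = -4 + \frac{1}{4} \left(-1097\right) = -4 - \frac{1097}{4} = - \frac{1113}{4} \approx -278.25$)
$u{\left(S,r \right)} = 3 + r$
$\frac{\left(315 + 1960\right) + u{\left(65,25 \right)}}{703 + V} = \frac{\left(315 + 1960\right) + \left(3 + 25\right)}{703 - \frac{1113}{4}} = \frac{2275 + 28}{\frac{1699}{4}} = 2303 \cdot \frac{4}{1699} = \frac{9212}{1699}$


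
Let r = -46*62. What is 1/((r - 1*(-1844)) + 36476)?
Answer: 1/35468 ≈ 2.8194e-5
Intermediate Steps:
r = -2852
1/((r - 1*(-1844)) + 36476) = 1/((-2852 - 1*(-1844)) + 36476) = 1/((-2852 + 1844) + 36476) = 1/(-1008 + 36476) = 1/35468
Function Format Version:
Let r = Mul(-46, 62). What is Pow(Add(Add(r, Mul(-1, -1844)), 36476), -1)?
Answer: Rational(1, 35468) ≈ 2.8194e-5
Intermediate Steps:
r = -2852
Pow(Add(Add(r, Mul(-1, -1844)), 36476), -1) = Pow(Add(Add(-2852, Mul(-1, -1844)), 36476), -1) = Pow(Add(Add(-2852, 1844), 36476), -1) = Pow(Add(-1008, 36476), -1) = Pow(35468, -1) = Rational(1, 35468)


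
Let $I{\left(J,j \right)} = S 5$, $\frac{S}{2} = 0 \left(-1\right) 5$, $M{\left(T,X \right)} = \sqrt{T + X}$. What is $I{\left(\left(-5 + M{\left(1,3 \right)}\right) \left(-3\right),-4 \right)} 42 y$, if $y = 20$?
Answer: $0$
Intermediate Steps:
$S = 0$ ($S = 2 \cdot 0 \left(-1\right) 5 = 2 \cdot 0 \cdot 5 = 2 \cdot 0 = 0$)
$I{\left(J,j \right)} = 0$ ($I{\left(J,j \right)} = 0 \cdot 5 = 0$)
$I{\left(\left(-5 + M{\left(1,3 \right)}\right) \left(-3\right),-4 \right)} 42 y = 0 \cdot 42 \cdot 20 = 0 \cdot 20 = 0$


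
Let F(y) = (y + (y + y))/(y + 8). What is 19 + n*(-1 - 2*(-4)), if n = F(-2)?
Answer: 12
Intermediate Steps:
F(y) = 3*y/(8 + y) (F(y) = (y + 2*y)/(8 + y) = (3*y)/(8 + y) = 3*y/(8 + y))
n = -1 (n = 3*(-2)/(8 - 2) = 3*(-2)/6 = 3*(-2)*(1/6) = -1)
19 + n*(-1 - 2*(-4)) = 19 - (-1 - 2*(-4)) = 19 - (-1 + 8) = 19 - 1*7 = 19 - 7 = 12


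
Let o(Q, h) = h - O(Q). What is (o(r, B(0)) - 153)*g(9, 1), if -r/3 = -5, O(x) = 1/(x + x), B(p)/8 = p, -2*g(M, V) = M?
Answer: 13773/20 ≈ 688.65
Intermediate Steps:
g(M, V) = -M/2
B(p) = 8*p
O(x) = 1/(2*x)
r = 15 (r = -3*(-5) = 15)
o(Q, h) = h - 1/(2*Q)
(o(r, B(0)) - 153)*g(9, 1) = ((8*0 - ½/15) - 153)*(-½*9) = ((0 - ½*1/15) - 153)*(-9/2) = ((0 - 1/30) - 153)*(-9/2) = (-1/30 - 153)*(-9/2) = -4591/30*(-9/2) = 13773/20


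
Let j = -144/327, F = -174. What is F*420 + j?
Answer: -7965768/109 ≈ -73081.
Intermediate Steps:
j = -48/109 (j = -144*1/327 = -48/109 ≈ -0.44037)
F*420 + j = -174*420 - 48/109 = -73080 - 48/109 = -7965768/109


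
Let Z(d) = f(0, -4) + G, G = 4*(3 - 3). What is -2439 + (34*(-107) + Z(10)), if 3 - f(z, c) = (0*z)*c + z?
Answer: -6074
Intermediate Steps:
f(z, c) = 3 - z (f(z, c) = 3 - ((0*z)*c + z) = 3 - (0*c + z) = 3 - (0 + z) = 3 - z)
G = 0 (G = 4*0 = 0)
Z(d) = 3 (Z(d) = (3 - 1*0) + 0 = (3 + 0) + 0 = 3 + 0 = 3)
-2439 + (34*(-107) + Z(10)) = -2439 + (34*(-107) + 3) = -2439 + (-3638 + 3) = -2439 - 3635 = -6074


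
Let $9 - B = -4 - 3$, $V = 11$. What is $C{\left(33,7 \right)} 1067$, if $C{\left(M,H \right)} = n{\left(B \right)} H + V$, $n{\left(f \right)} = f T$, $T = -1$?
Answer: $-107767$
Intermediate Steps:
$B = 16$ ($B = 9 - \left(-4 - 3\right) = 9 - -7 = 9 + 7 = 16$)
$n{\left(f \right)} = - f$ ($n{\left(f \right)} = f \left(-1\right) = - f$)
$C{\left(M,H \right)} = 11 - 16 H$ ($C{\left(M,H \right)} = \left(-1\right) 16 H + 11 = - 16 H + 11 = 11 - 16 H$)
$C{\left(33,7 \right)} 1067 = \left(11 - 112\right) 1067 = \left(-101\right) 1067 = -107767$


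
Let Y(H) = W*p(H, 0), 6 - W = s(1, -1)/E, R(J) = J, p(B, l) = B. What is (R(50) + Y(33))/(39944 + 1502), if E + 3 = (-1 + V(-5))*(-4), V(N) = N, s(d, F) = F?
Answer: 1747/290122 ≈ 0.0060216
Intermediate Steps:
E = 21 (E = -3 + (-1 - 5)*(-4) = -3 - 6*(-4) = -3 + 24 = 21)
W = 127/21 (W = 6 - (-1)/21 = 6 - 1*(-1/21) = 6 + 1/21 = 127/21 ≈ 6.0476)
Y(H) = 127*H/21
(R(50) + Y(33))/(39944 + 1502) = (50 + (127/21)*33)/(39944 + 1502) = (50 + 1397/7)/41446 = (1747/7)*(1/41446) = 1747/290122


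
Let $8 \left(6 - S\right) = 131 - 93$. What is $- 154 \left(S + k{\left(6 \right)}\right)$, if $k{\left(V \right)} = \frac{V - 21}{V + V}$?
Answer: $0$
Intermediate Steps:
$S = \frac{5}{4}$ ($S = 6 - \frac{131 - 93}{8} = 6 - \frac{19}{4} = \frac{5}{4} \approx 1.25$)
$k{\left(V \right)} = \frac{-21 + V}{2 V}$
$- 154 \left(S + k{\left(6 \right)}\right) = - 154 \left(\frac{5}{4} + \frac{-21 + 6}{2 \cdot 6}\right) = - 154 \left(\frac{5}{4} + \frac{1}{2} \cdot \frac{1}{6} \left(-15\right)\right) = - 154 \left(\frac{5}{4} - \frac{5}{4}\right) = \left(-154\right) 0 = 0$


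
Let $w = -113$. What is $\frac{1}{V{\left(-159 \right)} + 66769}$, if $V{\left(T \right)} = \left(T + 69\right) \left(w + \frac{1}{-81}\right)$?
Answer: $\frac{9}{692461} \approx 1.2997 \cdot 10^{-5}$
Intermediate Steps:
$V{\left(T \right)} = - \frac{210542}{27} - \frac{9154 T}{81}$ ($V{\left(T \right)} = \left(T + 69\right) \left(-113 + \frac{1}{-81}\right) = \left(69 + T\right) \left(-113 - \frac{1}{81}\right) = \left(69 + T\right) \left(- \frac{9154}{81}\right) = - \frac{210542}{27} - \frac{9154 T}{81}$)
$\frac{1}{V{\left(-159 \right)} + 66769} = \frac{1}{\left(- \frac{210542}{27} - - \frac{485162}{27}\right) + 66769} = \frac{1}{\left(- \frac{210542}{27} + \frac{485162}{27}\right) + 66769} = \frac{1}{\frac{91540}{9} + 66769} = \frac{1}{\frac{692461}{9}} = \frac{9}{692461}$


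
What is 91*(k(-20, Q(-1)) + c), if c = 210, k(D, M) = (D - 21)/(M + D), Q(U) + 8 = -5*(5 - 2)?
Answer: 825461/43 ≈ 19197.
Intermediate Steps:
Q(U) = -23 (Q(U) = -8 - 5*(5 - 2) = -8 - 5*3 = -8 - 15 = -23)
k(D, M) = (-21 + D)/(D + M)
91*(k(-20, Q(-1)) + c) = 91*((-21 - 20)/(-20 - 23) + 210) = 91*(-41/(-43) + 210) = 91*(-1/43*(-41) + 210) = 91*(41/43 + 210) = 91*(9071/43) = 825461/43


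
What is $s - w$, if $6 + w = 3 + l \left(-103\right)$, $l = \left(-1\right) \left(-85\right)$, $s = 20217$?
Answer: $28975$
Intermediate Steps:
$l = 85$
$w = -8758$ ($w = -6 + \left(3 + 85 \left(-103\right)\right) = -6 + \left(3 - 8755\right) = -6 - 8752 = -8758$)
$s - w = 20217 - -8758 = 20217 + 8758 = 28975$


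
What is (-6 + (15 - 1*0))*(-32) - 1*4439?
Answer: -4727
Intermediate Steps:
(-6 + (15 - 1*0))*(-32) - 1*4439 = (-6 + (15 + 0))*(-32) - 4439 = (-6 + 15)*(-32) - 4439 = 9*(-32) - 4439 = -288 - 4439 = -4727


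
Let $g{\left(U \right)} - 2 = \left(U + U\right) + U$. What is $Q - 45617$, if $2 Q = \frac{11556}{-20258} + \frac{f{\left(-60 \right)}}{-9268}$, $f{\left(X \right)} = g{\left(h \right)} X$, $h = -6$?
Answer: $- \frac{152941200182}{3352699} \approx -45617.0$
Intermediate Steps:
$g{\left(U \right)} = 2 + 3 U$ ($g{\left(U \right)} = 2 + \left(\left(U + U\right) + U\right) = 2 + \left(2 U + U\right) = 2 + 3 U$)
$f{\left(X \right)} = - 16 X$ ($f{\left(X \right)} = \left(2 + 3 \left(-6\right)\right) X = \left(2 - 18\right) X = - 16 X$)
$Q = - \frac{1129899}{3352699}$ ($Q = \frac{\frac{11556}{-20258} + \frac{\left(-16\right) \left(-60\right)}{-9268}}{2} = \frac{11556 \left(- \frac{1}{20258}\right) + 960 \left(- \frac{1}{9268}\right)}{2} = \frac{- \frac{5778}{10129} - \frac{240}{2317}}{2} = \frac{1}{2} \left(- \frac{2259798}{3352699}\right) = - \frac{1129899}{3352699} \approx -0.33701$)
$Q - 45617 = - \frac{1129899}{3352699} - 45617 = - \frac{152941200182}{3352699}$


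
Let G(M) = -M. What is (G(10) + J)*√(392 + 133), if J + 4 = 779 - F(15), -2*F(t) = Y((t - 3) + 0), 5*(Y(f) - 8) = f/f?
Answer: 7691*√21/2 ≈ 17622.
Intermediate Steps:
Y(f) = 41/5 (Y(f) = 8 + (f/f)/5 = 8 + (⅕)*1 = 8 + ⅕ = 41/5)
F(t) = -41/10 (F(t) = -½*41/5 = -41/10)
J = 7791/10 (J = -4 + (779 - 1*(-41/10)) = -4 + (779 + 41/10) = -4 + 7831/10 = 7791/10 ≈ 779.10)
(G(10) + J)*√(392 + 133) = (-1*10 + 7791/10)*√(392 + 133) = (-10 + 7791/10)*√525 = 7691*(5*√21)/10 = 7691*√21/2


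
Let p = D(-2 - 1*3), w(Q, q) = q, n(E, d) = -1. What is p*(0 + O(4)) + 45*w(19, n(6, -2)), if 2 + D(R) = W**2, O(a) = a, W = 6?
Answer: 91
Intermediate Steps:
D(R) = 34 (D(R) = -2 + 6**2 = -2 + 36 = 34)
p = 34
p*(0 + O(4)) + 45*w(19, n(6, -2)) = 34*(0 + 4) + 45*(-1) = 34*4 - 45 = 136 - 45 = 91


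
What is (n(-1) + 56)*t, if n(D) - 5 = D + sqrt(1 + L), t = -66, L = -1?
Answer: -3960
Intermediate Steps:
n(D) = 5 + D (n(D) = 5 + (D + sqrt(1 - 1)) = 5 + (D + sqrt(0)) = 5 + (D + 0) = 5 + D)
(n(-1) + 56)*t = ((5 - 1) + 56)*(-66) = (4 + 56)*(-66) = 60*(-66) = -3960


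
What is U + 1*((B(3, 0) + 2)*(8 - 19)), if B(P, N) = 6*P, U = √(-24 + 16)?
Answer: -220 + 2*I*√2 ≈ -220.0 + 2.8284*I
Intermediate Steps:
U = 2*I*√2 (U = √(-8) = 2*I*√2 ≈ 2.8284*I)
U + 1*((B(3, 0) + 2)*(8 - 19)) = 2*I*√2 + 1*((6*3 + 2)*(8 - 19)) = 2*I*√2 + 1*((18 + 2)*(-11)) = 2*I*√2 + 1*(20*(-11)) = 2*I*√2 + 1*(-220) = 2*I*√2 - 220 = -220 + 2*I*√2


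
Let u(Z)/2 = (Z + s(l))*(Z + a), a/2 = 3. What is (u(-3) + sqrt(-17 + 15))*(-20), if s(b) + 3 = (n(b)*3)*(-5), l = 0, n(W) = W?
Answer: 720 - 20*I*sqrt(2) ≈ 720.0 - 28.284*I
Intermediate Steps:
a = 6 (a = 2*3 = 6)
s(b) = -3 - 15*b (s(b) = -3 + (b*3)*(-5) = -3 + (3*b)*(-5) = -3 - 15*b)
u(Z) = 2*(-3 + Z)*(6 + Z) (u(Z) = 2*((Z + (-3 - 15*0))*(Z + 6)) = 2*((Z + (-3 + 0))*(6 + Z)) = 2*((Z - 3)*(6 + Z)) = 2*((-3 + Z)*(6 + Z)) = 2*(-3 + Z)*(6 + Z))
(u(-3) + sqrt(-17 + 15))*(-20) = ((-36 + 2*(-3)**2 + 6*(-3)) + sqrt(-17 + 15))*(-20) = ((-36 + 2*9 - 18) + sqrt(-2))*(-20) = ((-36 + 18 - 18) + I*sqrt(2))*(-20) = (-36 + I*sqrt(2))*(-20) = 720 - 20*I*sqrt(2)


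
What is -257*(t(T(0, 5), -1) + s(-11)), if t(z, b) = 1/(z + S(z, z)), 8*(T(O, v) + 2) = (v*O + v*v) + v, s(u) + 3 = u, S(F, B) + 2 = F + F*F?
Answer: 258542/73 ≈ 3541.7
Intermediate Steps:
S(F, B) = -2 + F + F**2 (S(F, B) = -2 + (F + F*F) = -2 + (F + F**2) = -2 + F + F**2)
s(u) = -3 + u
T(O, v) = -2 + v/8 + v**2/8 + O*v/8 (T(O, v) = -2 + ((v*O + v*v) + v)/8 = -2 + ((O*v + v**2) + v)/8 = -2 + ((v**2 + O*v) + v)/8 = -2 + (v + v**2 + O*v)/8 = -2 + (v/8 + v**2/8 + O*v/8) = -2 + v/8 + v**2/8 + O*v/8)
t(z, b) = 1/(-2 + z**2 + 2*z) (t(z, b) = 1/(z + (-2 + z + z**2)) = 1/(-2 + z**2 + 2*z))
-257*(t(T(0, 5), -1) + s(-11)) = -257*(1/(-2 + (-2 + (1/8)*5 + (1/8)*5**2 + (1/8)*0*5)**2 + 2*(-2 + (1/8)*5 + (1/8)*5**2 + (1/8)*0*5)) + (-3 - 11)) = -257*(1/(-2 + (-2 + 5/8 + (1/8)*25 + 0)**2 + 2*(-2 + 5/8 + (1/8)*25 + 0)) - 14) = -257*(1/(-2 + (-2 + 5/8 + 25/8 + 0)**2 + 2*(-2 + 5/8 + 25/8 + 0)) - 14) = -257*(1/(-2 + (7/4)**2 + 2*(7/4)) - 14) = -257*(1/(-2 + 49/16 + 7/2) - 14) = -257*(1/(73/16) - 14) = -257*(16/73 - 14) = -257*(-1006/73) = 258542/73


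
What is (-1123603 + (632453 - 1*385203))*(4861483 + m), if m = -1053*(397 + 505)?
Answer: -3428009873981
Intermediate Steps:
m = -949806 (m = -1053*902 = -949806)
(-1123603 + (632453 - 1*385203))*(4861483 + m) = (-1123603 + (632453 - 1*385203))*(4861483 - 949806) = (-1123603 + (632453 - 385203))*3911677 = (-1123603 + 247250)*3911677 = -876353*3911677 = -3428009873981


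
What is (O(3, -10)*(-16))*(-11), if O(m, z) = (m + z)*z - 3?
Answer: 11792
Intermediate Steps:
O(m, z) = -3 + z*(m + z) (O(m, z) = z*(m + z) - 3 = -3 + z*(m + z))
(O(3, -10)*(-16))*(-11) = ((-3 + (-10)² + 3*(-10))*(-16))*(-11) = ((-3 + 100 - 30)*(-16))*(-11) = (67*(-16))*(-11) = -1072*(-11) = 11792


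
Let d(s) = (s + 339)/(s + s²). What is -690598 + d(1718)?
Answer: -2039503016659/2953242 ≈ -6.9060e+5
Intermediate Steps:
d(s) = (339 + s)/(s + s²)
-690598 + d(1718) = -690598 + (339 + 1718)/(1718*(1 + 1718)) = -690598 + (1/1718)*2057/1719 = -690598 + (1/1718)*(1/1719)*2057 = -690598 + 2057/2953242 = -2039503016659/2953242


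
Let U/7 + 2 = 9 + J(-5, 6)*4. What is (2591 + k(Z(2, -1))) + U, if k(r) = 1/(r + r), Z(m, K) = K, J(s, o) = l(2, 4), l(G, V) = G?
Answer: 5391/2 ≈ 2695.5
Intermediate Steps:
J(s, o) = 2
k(r) = 1/(2*r)
U = 105 (U = -14 + 7*(9 + 2*4) = -14 + 7*(9 + 8) = -14 + 7*17 = -14 + 119 = 105)
(2591 + k(Z(2, -1))) + U = (2591 + (1/2)/(-1)) + 105 = (2591 + (1/2)*(-1)) + 105 = (2591 - 1/2) + 105 = 5181/2 + 105 = 5391/2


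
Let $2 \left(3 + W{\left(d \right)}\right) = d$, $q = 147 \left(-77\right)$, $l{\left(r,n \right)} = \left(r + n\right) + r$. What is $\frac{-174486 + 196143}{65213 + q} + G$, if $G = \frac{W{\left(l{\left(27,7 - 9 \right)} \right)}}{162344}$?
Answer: $\frac{1758561785}{4374683768} \approx 0.40199$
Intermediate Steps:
$l{\left(r,n \right)} = n + 2 r$ ($l{\left(r,n \right)} = \left(n + r\right) + r = n + 2 r$)
$q = -11319$
$W{\left(d \right)} = -3 + \frac{d}{2}$
$G = \frac{23}{162344}$ ($G = \frac{-3 + \frac{\left(7 - 9\right) + 2 \cdot 27}{2}}{162344} = \left(-3 + \frac{\left(7 - 9\right) + 54}{2}\right) \frac{1}{162344} = \left(-3 + \frac{-2 + 54}{2}\right) \frac{1}{162344} = \left(-3 + \frac{1}{2} \cdot 52\right) \frac{1}{162344} = \left(-3 + 26\right) \frac{1}{162344} = 23 \cdot \frac{1}{162344} = \frac{23}{162344} \approx 0.00014167$)
$\frac{-174486 + 196143}{65213 + q} + G = \frac{-174486 + 196143}{65213 - 11319} + \frac{23}{162344} = \frac{21657}{53894} + \frac{23}{162344} = \frac{1758561785}{4374683768}$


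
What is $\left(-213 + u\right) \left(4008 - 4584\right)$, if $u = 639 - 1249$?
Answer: $474048$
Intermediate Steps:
$u = -610$ ($u = 639 - 1249 = -610$)
$\left(-213 + u\right) \left(4008 - 4584\right) = \left(-213 - 610\right) \left(4008 - 4584\right) = \left(-823\right) \left(-576\right) = 474048$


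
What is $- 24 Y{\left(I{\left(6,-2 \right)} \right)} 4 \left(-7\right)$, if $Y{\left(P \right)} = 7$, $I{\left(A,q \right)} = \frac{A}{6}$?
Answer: $4704$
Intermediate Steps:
$I{\left(A,q \right)} = \frac{A}{6}$ ($I{\left(A,q \right)} = A \frac{1}{6} = \frac{A}{6}$)
$- 24 Y{\left(I{\left(6,-2 \right)} \right)} 4 \left(-7\right) = \left(-24\right) 7 \cdot 4 \left(-7\right) = \left(-168\right) \left(-28\right) = 4704$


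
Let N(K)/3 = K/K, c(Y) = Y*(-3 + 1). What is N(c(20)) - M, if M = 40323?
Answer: -40320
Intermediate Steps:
c(Y) = -2*Y (c(Y) = Y*(-2) = -2*Y)
N(K) = 3 (N(K) = 3*(K/K) = 3*1 = 3)
N(c(20)) - M = 3 - 1*40323 = 3 - 40323 = -40320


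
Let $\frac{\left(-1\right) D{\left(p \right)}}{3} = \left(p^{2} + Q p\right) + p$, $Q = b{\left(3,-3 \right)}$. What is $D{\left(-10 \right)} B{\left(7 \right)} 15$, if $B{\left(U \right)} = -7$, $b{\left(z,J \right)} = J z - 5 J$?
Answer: $9450$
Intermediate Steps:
$b{\left(z,J \right)} = - 5 J + J z$
$Q = 6$ ($Q = - 3 \left(-5 + 3\right) = \left(-3\right) \left(-2\right) = 6$)
$D{\left(p \right)} = - 21 p - 3 p^{2}$ ($D{\left(p \right)} = - 3 \left(\left(p^{2} + 6 p\right) + p\right) = - 3 \left(p^{2} + 7 p\right) = - 21 p - 3 p^{2}$)
$D{\left(-10 \right)} B{\left(7 \right)} 15 = \left(-3\right) \left(-10\right) \left(7 - 10\right) \left(-7\right) 15 = \left(-3\right) \left(-10\right) \left(-3\right) \left(-7\right) 15 = \left(-90\right) \left(-7\right) 15 = 630 \cdot 15 = 9450$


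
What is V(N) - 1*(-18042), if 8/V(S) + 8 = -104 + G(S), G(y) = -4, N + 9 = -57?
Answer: 523216/29 ≈ 18042.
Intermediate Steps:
N = -66 (N = -9 - 57 = -66)
V(S) = -2/29 (V(S) = 8/(-8 + (-104 - 4)) = 8/(-8 - 108) = 8/(-116) = 8*(-1/116) = -2/29)
V(N) - 1*(-18042) = -2/29 - 1*(-18042) = -2/29 + 18042 = 523216/29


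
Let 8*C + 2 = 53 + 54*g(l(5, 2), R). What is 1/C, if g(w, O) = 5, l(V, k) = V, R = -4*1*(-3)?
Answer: 8/321 ≈ 0.024922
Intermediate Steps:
R = 12 (R = -4*(-3) = 12)
C = 321/8 (C = -¼ + (53 + 54*5)/8 = -¼ + (53 + 270)/8 = -¼ + (⅛)*323 = -¼ + 323/8 = 321/8 ≈ 40.125)
1/C = 1/(321/8) = 8/321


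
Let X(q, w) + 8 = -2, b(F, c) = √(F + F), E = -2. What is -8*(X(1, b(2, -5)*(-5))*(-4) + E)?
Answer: -304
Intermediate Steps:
b(F, c) = √2*√F (b(F, c) = √(2*F) = √2*√F)
X(q, w) = -10 (X(q, w) = -8 - 2 = -10)
-8*(X(1, b(2, -5)*(-5))*(-4) + E) = -8*(-10*(-4) - 2) = -8*(40 - 2) = -8*38 = -304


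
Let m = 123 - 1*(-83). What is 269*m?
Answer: 55414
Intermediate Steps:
m = 206 (m = 123 + 83 = 206)
269*m = 269*206 = 55414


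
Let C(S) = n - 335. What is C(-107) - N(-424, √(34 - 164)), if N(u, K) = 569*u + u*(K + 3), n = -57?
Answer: 242136 + 424*I*√130 ≈ 2.4214e+5 + 4834.3*I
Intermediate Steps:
C(S) = -392 (C(S) = -57 - 335 = -392)
N(u, K) = 569*u + u*(3 + K)
C(-107) - N(-424, √(34 - 164)) = -392 - (-424)*(572 + √(34 - 164)) = -392 - (-424)*(572 + √(-130)) = -392 - (-424)*(572 + I*√130) = -392 - (-242528 - 424*I*√130) = -392 + (242528 + 424*I*√130) = 242136 + 424*I*√130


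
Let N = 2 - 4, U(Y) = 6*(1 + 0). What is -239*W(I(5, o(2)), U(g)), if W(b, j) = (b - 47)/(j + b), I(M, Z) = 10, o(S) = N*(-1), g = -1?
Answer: 8843/16 ≈ 552.69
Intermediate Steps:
U(Y) = 6 (U(Y) = 6*1 = 6)
N = -2
o(S) = 2 (o(S) = -2*(-1) = 2)
W(b, j) = (-47 + b)/(b + j)
-239*W(I(5, o(2)), U(g)) = -239*(-47 + 10)/(10 + 6) = -239*(-37)/16 = -239*(-37/16) = 8843/16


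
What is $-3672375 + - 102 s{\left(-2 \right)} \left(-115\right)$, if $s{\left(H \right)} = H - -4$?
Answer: $-3648915$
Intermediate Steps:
$s{\left(H \right)} = 4 + H$ ($s{\left(H \right)} = H + 4 = 4 + H$)
$-3672375 + - 102 s{\left(-2 \right)} \left(-115\right) = -3672375 + - 102 \left(4 - 2\right) \left(-115\right) = -3672375 + \left(-102\right) 2 \left(-115\right) = -3672375 - -23460 = -3672375 + 23460 = -3648915$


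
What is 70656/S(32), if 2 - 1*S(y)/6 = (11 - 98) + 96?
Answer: -11776/7 ≈ -1682.3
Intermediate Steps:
S(y) = -42 (S(y) = 12 - 6*((11 - 98) + 96) = 12 - 6*(-87 + 96) = 12 - 6*9 = 12 - 54 = -42)
70656/S(32) = 70656/(-42) = 70656*(-1/42) = -11776/7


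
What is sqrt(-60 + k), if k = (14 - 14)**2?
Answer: 2*I*sqrt(15) ≈ 7.746*I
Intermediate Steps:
k = 0 (k = 0**2 = 0)
sqrt(-60 + k) = sqrt(-60 + 0) = sqrt(-60) = 2*I*sqrt(15)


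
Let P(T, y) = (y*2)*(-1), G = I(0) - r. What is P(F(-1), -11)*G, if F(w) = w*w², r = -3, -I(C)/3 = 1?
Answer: 0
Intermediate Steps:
I(C) = -3 (I(C) = -3*1 = -3)
G = 0 (G = -3 - 1*(-3) = -3 + 3 = 0)
F(w) = w³
P(T, y) = -2*y (P(T, y) = (2*y)*(-1) = -2*y)
P(F(-1), -11)*G = -2*(-11)*0 = 22*0 = 0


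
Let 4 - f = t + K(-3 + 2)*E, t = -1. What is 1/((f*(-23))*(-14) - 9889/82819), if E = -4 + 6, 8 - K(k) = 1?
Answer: -7529/21819941 ≈ -0.00034505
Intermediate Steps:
K(k) = 7 (K(k) = 8 - 1*1 = 8 - 1 = 7)
E = 2
f = -9 (f = 4 - (-1 + 7*2) = 4 - (-1 + 14) = 4 - 1*13 = 4 - 13 = -9)
1/((f*(-23))*(-14) - 9889/82819) = 1/(-9*(-23)*(-14) - 9889/82819) = 1/(207*(-14) - 9889*1/82819) = 1/(-2898 - 899/7529) = 1/(-21819941/7529) = -7529/21819941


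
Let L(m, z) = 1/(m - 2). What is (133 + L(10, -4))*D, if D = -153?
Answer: -162945/8 ≈ -20368.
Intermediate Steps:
L(m, z) = 1/(-2 + m)
(133 + L(10, -4))*D = (133 + 1/(-2 + 10))*(-153) = (133 + 1/8)*(-153) = (1065/8)*(-153) = -162945/8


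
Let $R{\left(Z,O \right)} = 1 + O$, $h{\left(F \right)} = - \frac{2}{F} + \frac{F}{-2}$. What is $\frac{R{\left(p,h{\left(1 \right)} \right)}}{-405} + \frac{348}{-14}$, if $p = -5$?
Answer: $- \frac{46973}{1890} \approx -24.853$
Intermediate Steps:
$h{\left(F \right)} = - \frac{2}{F} - \frac{F}{2}$ ($h{\left(F \right)} = - \frac{2}{F} + F \left(- \frac{1}{2}\right) = - \frac{2}{F} - \frac{F}{2}$)
$\frac{R{\left(p,h{\left(1 \right)} \right)}}{-405} + \frac{348}{-14} = \frac{1 - \left(\frac{1}{2} + \frac{2}{1}\right)}{-405} + \frac{348}{-14} = \left(1 - \frac{5}{2}\right) \left(- \frac{1}{405}\right) + 348 \left(- \frac{1}{14}\right) = \left(1 - \frac{5}{2}\right) \left(- \frac{1}{405}\right) - \frac{174}{7} = \left(- \frac{3}{2}\right) \left(- \frac{1}{405}\right) - \frac{174}{7} = \frac{1}{270} - \frac{174}{7} = - \frac{46973}{1890}$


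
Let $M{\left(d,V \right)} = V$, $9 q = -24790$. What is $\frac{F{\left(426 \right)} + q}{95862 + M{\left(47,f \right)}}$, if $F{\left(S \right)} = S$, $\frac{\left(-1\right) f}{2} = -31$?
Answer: $- \frac{5239}{215829} \approx -0.024274$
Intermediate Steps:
$q = - \frac{24790}{9}$ ($q = \frac{1}{9} \left(-24790\right) = - \frac{24790}{9} \approx -2754.4$)
$f = 62$ ($f = \left(-2\right) \left(-31\right) = 62$)
$\frac{F{\left(426 \right)} + q}{95862 + M{\left(47,f \right)}} = \frac{426 - \frac{24790}{9}}{95862 + 62} = - \frac{20956}{9 \cdot 95924} = \left(- \frac{20956}{9}\right) \frac{1}{95924} = - \frac{5239}{215829}$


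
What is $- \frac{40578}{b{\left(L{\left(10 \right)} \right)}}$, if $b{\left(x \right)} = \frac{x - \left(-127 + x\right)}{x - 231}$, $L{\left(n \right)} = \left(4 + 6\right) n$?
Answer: $\frac{5315718}{127} \approx 41856.0$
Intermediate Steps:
$L{\left(n \right)} = 10 n$
$b{\left(x \right)} = \frac{127}{-231 + x}$
$- \frac{40578}{b{\left(L{\left(10 \right)} \right)}} = - \frac{40578}{127 \frac{1}{-231 + 10 \cdot 10}} = - \frac{40578}{127 \frac{1}{-231 + 100}} = - \frac{40578}{127 \frac{1}{-131}} = - \frac{40578}{127 \left(- \frac{1}{131}\right)} = - \frac{40578}{- \frac{127}{131}} = \left(-40578\right) \left(- \frac{131}{127}\right) = \frac{5315718}{127}$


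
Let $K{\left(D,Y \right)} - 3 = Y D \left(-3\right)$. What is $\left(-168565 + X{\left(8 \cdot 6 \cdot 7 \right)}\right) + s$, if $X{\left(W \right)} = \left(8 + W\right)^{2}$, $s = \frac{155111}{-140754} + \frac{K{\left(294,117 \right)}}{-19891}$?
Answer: $- \frac{140616591426293}{2799737814} \approx -50225.0$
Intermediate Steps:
$K{\left(D,Y \right)} = 3 - 3 D Y$ ($K{\left(D,Y \right)} = 3 + Y D \left(-3\right) = 3 + D Y \left(-3\right) = 3 - 3 D Y$)
$s = \frac{11439233113}{2799737814}$ ($s = \frac{155111}{-140754} + \frac{3 - 882 \cdot 117}{-19891} = 155111 \left(- \frac{1}{140754}\right) + \left(3 - 103194\right) \left(- \frac{1}{19891}\right) = - \frac{155111}{140754} - - \frac{103191}{19891} = - \frac{155111}{140754} + \frac{103191}{19891} = \frac{11439233113}{2799737814} \approx 4.0858$)
$\left(-168565 + X{\left(8 \cdot 6 \cdot 7 \right)}\right) + s = \left(-168565 + \left(8 + 8 \cdot 6 \cdot 7\right)^{2}\right) + \frac{11439233113}{2799737814} = \left(-168565 + \left(8 + 48 \cdot 7\right)^{2}\right) + \frac{11439233113}{2799737814} = \left(-168565 + \left(8 + 336\right)^{2}\right) + \frac{11439233113}{2799737814} = \left(-168565 + 344^{2}\right) + \frac{11439233113}{2799737814} = \left(-168565 + 118336\right) + \frac{11439233113}{2799737814} = -50229 + \frac{11439233113}{2799737814} = - \frac{140616591426293}{2799737814}$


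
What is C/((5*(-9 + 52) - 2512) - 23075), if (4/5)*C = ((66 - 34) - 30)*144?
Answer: -90/6343 ≈ -0.014189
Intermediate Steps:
C = 360 (C = 5*(((66 - 34) - 30)*144)/4 = 5*((32 - 30)*144)/4 = 5*(2*144)/4 = (5/4)*288 = 360)
C/((5*(-9 + 52) - 2512) - 23075) = 360/((5*(-9 + 52) - 2512) - 23075) = 360/((5*43 - 2512) - 23075) = 360/((215 - 2512) - 23075) = 360/(-2297 - 23075) = 360/(-25372) = 360*(-1/25372) = -90/6343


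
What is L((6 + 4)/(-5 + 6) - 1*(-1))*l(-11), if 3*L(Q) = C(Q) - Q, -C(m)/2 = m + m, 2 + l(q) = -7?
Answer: 165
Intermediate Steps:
l(q) = -9 (l(q) = -2 - 7 = -9)
C(m) = -4*m (C(m) = -2*(m + m) = -4*m)
L(Q) = -5*Q/3 (L(Q) = (-4*Q - Q)/3 = (-5*Q)/3 = -5*Q/3)
L((6 + 4)/(-5 + 6) - 1*(-1))*l(-11) = -5*((6 + 4)/(-5 + 6) - 1*(-1))/3*(-9) = -5*(10/1 + 1)/3*(-9) = -5*(10*1 + 1)/3*(-9) = -5*(10 + 1)/3*(-9) = -5/3*11*(-9) = -55/3*(-9) = 165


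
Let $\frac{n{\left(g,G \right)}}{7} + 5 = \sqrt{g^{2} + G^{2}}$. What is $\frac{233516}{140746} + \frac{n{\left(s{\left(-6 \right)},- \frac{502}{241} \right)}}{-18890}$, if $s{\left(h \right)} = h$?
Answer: $\frac{441604335}{265869194} - \frac{7 \sqrt{585730}}{2276245} \approx 1.6586$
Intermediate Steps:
$n{\left(g,G \right)} = -35 + 7 \sqrt{G^{2} + g^{2}}$ ($n{\left(g,G \right)} = -35 + 7 \sqrt{g^{2} + G^{2}} = -35 + 7 \sqrt{G^{2} + g^{2}}$)
$\frac{233516}{140746} + \frac{n{\left(s{\left(-6 \right)},- \frac{502}{241} \right)}}{-18890} = \frac{233516}{140746} + \frac{-35 + 7 \sqrt{\left(- \frac{502}{241}\right)^{2} + \left(-6\right)^{2}}}{-18890} = 233516 \cdot \frac{1}{140746} + \left(-35 + 7 \sqrt{\left(\left(-502\right) \frac{1}{241}\right)^{2} + 36}\right) \left(- \frac{1}{18890}\right) = \frac{116758}{70373} + \left(-35 + 7 \sqrt{\left(- \frac{502}{241}\right)^{2} + 36}\right) \left(- \frac{1}{18890}\right) = \frac{116758}{70373} + \left(-35 + 7 \sqrt{\frac{252004}{58081} + 36}\right) \left(- \frac{1}{18890}\right) = \frac{116758}{70373} + \left(-35 + 7 \sqrt{\frac{2342920}{58081}}\right) \left(- \frac{1}{18890}\right) = \frac{116758}{70373} + \left(-35 + 7 \frac{2 \sqrt{585730}}{241}\right) \left(- \frac{1}{18890}\right) = \frac{116758}{70373} + \left(-35 + \frac{14 \sqrt{585730}}{241}\right) \left(- \frac{1}{18890}\right) = \frac{116758}{70373} + \left(\frac{7}{3778} - \frac{7 \sqrt{585730}}{2276245}\right) = \frac{441604335}{265869194} - \frac{7 \sqrt{585730}}{2276245}$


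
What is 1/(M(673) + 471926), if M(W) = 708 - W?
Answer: 1/471961 ≈ 2.1188e-6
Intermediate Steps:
1/(M(673) + 471926) = 1/((708 - 1*673) + 471926) = 1/((708 - 673) + 471926) = 1/(35 + 471926) = 1/471961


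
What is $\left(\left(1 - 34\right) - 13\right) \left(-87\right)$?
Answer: $4002$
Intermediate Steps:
$\left(\left(1 - 34\right) - 13\right) \left(-87\right) = \left(-33 - 13\right) \left(-87\right) = \left(-46\right) \left(-87\right) = 4002$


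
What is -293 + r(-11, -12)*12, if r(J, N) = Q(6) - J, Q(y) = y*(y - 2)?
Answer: 127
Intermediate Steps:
Q(y) = y*(-2 + y)
r(J, N) = 24 - J (r(J, N) = 6*(-2 + 6) - J = 6*4 - J = 24 - J)
-293 + r(-11, -12)*12 = -293 + (24 - 1*(-11))*12 = -293 + (24 + 11)*12 = -293 + 35*12 = -293 + 420 = 127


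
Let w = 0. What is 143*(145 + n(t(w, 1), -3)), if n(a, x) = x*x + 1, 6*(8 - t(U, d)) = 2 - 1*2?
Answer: 22165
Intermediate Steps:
t(U, d) = 8 (t(U, d) = 8 - (2 - 1*2)/6 = 8 - (2 - 2)/6 = 8 - ⅙*0 = 8 + 0 = 8)
n(a, x) = 1 + x² (n(a, x) = x² + 1 = 1 + x²)
143*(145 + n(t(w, 1), -3)) = 143*(145 + (1 + (-3)²)) = 143*(145 + (1 + 9)) = 143*(145 + 10) = 143*155 = 22165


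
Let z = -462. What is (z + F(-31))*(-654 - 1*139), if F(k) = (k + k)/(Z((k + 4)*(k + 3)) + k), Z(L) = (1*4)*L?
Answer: 1096582604/2993 ≈ 3.6638e+5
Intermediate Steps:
Z(L) = 4*L
F(k) = 2*k/(k + 4*(3 + k)*(4 + k)) (F(k) = (k + k)/(4*((k + 4)*(k + 3)) + k) = (2*k)/(4*((4 + k)*(3 + k)) + k) = (2*k)/(4*((3 + k)*(4 + k)) + k) = (2*k)/(4*(3 + k)*(4 + k) + k) = (2*k)/(k + 4*(3 + k)*(4 + k)) = 2*k/(k + 4*(3 + k)*(4 + k)))
(z + F(-31))*(-654 - 1*139) = (-462 + 2*(-31)/(48 + 4*(-31)² + 29*(-31)))*(-654 - 1*139) = (-462 + 2*(-31)/(48 + 4*961 - 899))*(-654 - 139) = (-462 + 2*(-31)/(48 + 3844 - 899))*(-793) = (-462 + 2*(-31)/2993)*(-793) = (-462 + 2*(-31)*(1/2993))*(-793) = (-462 - 62/2993)*(-793) = -1382828/2993*(-793) = 1096582604/2993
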